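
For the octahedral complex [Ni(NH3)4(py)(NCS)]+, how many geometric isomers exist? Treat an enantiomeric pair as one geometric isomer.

2

Systematic placement gives 2 geometric isomers: py and NCS mutually cis; py and NCS mutually trans.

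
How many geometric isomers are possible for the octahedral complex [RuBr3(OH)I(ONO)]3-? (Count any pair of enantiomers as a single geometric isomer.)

The six octahedral sites form three mutually perpendicular trans pairs.
Working through the distinct placements yields 4 geometric isomers: Br mer (3 arrangements); Br fac (chiral).

4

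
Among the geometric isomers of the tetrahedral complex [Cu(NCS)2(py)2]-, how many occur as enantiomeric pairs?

In a tetrahedral complex all four positions are equivalent and every pair of ligands is adjacent — there is no cis/trans distinction.
Only one geometric arrangement is possible.

0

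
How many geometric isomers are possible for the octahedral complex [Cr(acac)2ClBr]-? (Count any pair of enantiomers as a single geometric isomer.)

2

The six octahedral sites form three mutually perpendicular trans pairs.
Each acac is bidentate and must span two cis positions.
There are 2 geometric isomers: Cl and Br mutually trans; Cl and Br mutually cis (chiral).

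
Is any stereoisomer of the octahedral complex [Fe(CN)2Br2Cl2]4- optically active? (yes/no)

An octahedron has six vertices in three trans pairs; every non-trans pair is cis.
Systematic placement gives 5 geometric isomers: CN trans, Br trans, Cl trans; CN cis, Br trans, Cl cis; CN cis, Br cis, Cl trans; CN cis, Br cis, Cl cis (chiral); CN trans, Br cis, Cl cis.
One of these lacks any improper symmetry element and so occurs as an enantiomeric pair, giving 5 + 1 = 6 stereoisomers in total.

yes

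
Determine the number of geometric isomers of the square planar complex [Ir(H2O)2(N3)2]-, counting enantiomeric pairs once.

2

In a square planar complex each vertex has one trans partner and two cis neighbours.
Systematic placement gives 2 geometric isomers: H2O cis; H2O trans.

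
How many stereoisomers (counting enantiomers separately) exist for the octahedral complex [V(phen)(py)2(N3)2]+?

4

In an octahedral complex each vertex has one trans partner and four cis neighbours.
Each phen is bidentate and must span two cis positions.
The distinct arrangements are (3 in all): py cis, N3 trans; py trans, N3 cis; py cis, N3 cis (chiral).
One of these lacks any improper symmetry element and so occurs as an enantiomeric pair, giving 3 + 1 = 4 stereoisomers in total.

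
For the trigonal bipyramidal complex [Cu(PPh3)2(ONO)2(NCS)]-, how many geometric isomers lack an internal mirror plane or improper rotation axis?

Placing the ligands in turn and identifying arrangements related by rotation or reflection leaves 5 distinct geometric isomers.
One of these lacks any improper symmetry element and so occurs as an enantiomeric pair, giving 5 + 1 = 6 stereoisomers in total.

1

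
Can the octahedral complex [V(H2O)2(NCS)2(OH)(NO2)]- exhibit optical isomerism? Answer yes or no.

yes

An octahedron has six vertices in three trans pairs; every non-trans pair is cis.
The distinct arrangements are (6 in all): H2O trans, NCS trans; H2O trans, NCS cis; H2O cis, NCS cis (3 arrangements, 2 chiral); H2O cis, NCS trans.
Of these, 2 lack any improper symmetry element and so occur as enantiomeric pairs, giving 6 + 2 = 8 stereoisomers in total.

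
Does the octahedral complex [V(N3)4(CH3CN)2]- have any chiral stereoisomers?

In an octahedral complex each vertex has one trans partner and four cis neighbours.
Systematic placement gives 2 geometric isomers: CH3CN trans; CH3CN cis.
Each arrangement has an internal mirror plane or centre of symmetry, so none is chiral.

no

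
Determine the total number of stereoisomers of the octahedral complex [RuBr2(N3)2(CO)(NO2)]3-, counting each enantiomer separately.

8

In an octahedral complex each vertex has one trans partner and four cis neighbours.
There are 6 geometric isomers: Br trans, N3 cis; Br trans, N3 trans; Br cis, N3 cis (3 arrangements, 2 chiral); Br cis, N3 trans.
Of these, 2 lack any improper symmetry element and so occur as enantiomeric pairs, giving 6 + 2 = 8 stereoisomers in total.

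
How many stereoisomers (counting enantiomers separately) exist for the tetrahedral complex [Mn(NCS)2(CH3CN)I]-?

All four vertices of a tetrahedron are equivalent and mutually adjacent, so cis/trans isomerism cannot arise.
Only one geometric arrangement is possible.

1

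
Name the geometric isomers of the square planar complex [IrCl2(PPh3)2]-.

In a square planar complex each vertex has one trans partner and two cis neighbours.
Working through the distinct placements yields 2 geometric isomers: Cl cis; Cl trans.

cis and trans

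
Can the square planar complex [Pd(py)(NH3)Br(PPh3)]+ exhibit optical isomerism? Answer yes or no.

no

Working through the distinct placements yields 3 geometric isomers: (Br/PPh3 trans, NH3/py trans); (Br/py trans, NH3/PPh3 trans); (Br/NH3 trans, PPh3/py trans).
Each arrangement has an internal mirror plane or centre of symmetry, so none is chiral.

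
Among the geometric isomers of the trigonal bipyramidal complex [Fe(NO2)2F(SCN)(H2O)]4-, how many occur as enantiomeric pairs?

In a trigonal bipyramid the two axial positions differ from the three equatorial ones.
Placing the ligands in turn and identifying arrangements related by rotation or reflection leaves 7 distinct geometric isomers.
Of these, 3 lack any improper symmetry element and so occur as enantiomeric pairs, giving 7 + 3 = 10 stereoisomers in total.

3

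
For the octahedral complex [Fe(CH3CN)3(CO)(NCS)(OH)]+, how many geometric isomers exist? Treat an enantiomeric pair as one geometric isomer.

There are 4 geometric isomers: CH3CN mer (3 arrangements); CH3CN fac (chiral).

4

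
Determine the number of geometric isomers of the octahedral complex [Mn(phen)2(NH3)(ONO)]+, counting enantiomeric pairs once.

2

Each phen is bidentate and must span two cis positions.
Systematic placement gives 2 geometric isomers: NH3 and ONO mutually trans; NH3 and ONO mutually cis (chiral).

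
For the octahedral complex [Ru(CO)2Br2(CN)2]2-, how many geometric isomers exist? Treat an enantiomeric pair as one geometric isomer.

5

Working through the distinct placements yields 5 geometric isomers: CO trans, Br trans, CN trans; CO cis, Br trans, CN cis; CO trans, Br cis, CN cis; CO cis, Br cis, CN cis (chiral); CO cis, Br cis, CN trans.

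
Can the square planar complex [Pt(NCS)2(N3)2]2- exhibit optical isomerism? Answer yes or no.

A square has two trans pairs of vertices; adjacent vertices are cis.
The distinct arrangements are (2 in all): NCS cis; NCS trans.
Each arrangement has an internal mirror plane or centre of symmetry, so none is chiral.

no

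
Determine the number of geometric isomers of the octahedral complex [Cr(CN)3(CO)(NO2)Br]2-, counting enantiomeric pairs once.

In an octahedral complex each vertex has one trans partner and four cis neighbours.
There are 4 geometric isomers: CN mer (3 arrangements); CN fac (chiral).

4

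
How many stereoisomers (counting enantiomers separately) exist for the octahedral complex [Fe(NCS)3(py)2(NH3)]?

3

An octahedron has six vertices in three trans pairs; every non-trans pair is cis.
Working through the distinct placements yields 3 geometric isomers: NCS mer, py trans; NCS mer, py cis; NCS fac, py cis.
Each arrangement has an internal mirror plane or centre of symmetry, so none is chiral.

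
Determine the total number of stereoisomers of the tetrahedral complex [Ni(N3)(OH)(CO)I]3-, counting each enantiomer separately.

2

Only one geometric arrangement is possible; it has no improper symmetry element, so it exists as a pair of enantiomers (2 stereoisomers).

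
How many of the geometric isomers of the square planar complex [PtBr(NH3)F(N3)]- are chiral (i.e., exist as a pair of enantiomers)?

0

A square has two trans pairs of vertices; adjacent vertices are cis.
There are 3 geometric isomers: (Br/N3 trans, F/NH3 trans); (Br/NH3 trans, F/N3 trans); (Br/F trans, N3/NH3 trans).
Each arrangement has an internal mirror plane or centre of symmetry, so none is chiral.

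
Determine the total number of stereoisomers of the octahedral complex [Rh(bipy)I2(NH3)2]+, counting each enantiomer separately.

In an octahedral complex each vertex has one trans partner and four cis neighbours.
Each bipy is bidentate and must span two cis positions.
The distinct arrangements are (3 in all): I trans, NH3 cis; I cis, NH3 cis (chiral); I cis, NH3 trans.
One of these lacks any improper symmetry element and so occurs as an enantiomeric pair, giving 3 + 1 = 4 stereoisomers in total.

4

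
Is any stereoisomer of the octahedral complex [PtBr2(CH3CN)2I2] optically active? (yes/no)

yes

Working through the distinct placements yields 5 geometric isomers: Br trans, CH3CN trans, I trans; Br trans, CH3CN cis, I cis; Br cis, CH3CN cis, I trans; Br cis, CH3CN cis, I cis (chiral); Br cis, CH3CN trans, I cis.
One of these lacks any improper symmetry element and so occurs as an enantiomeric pair, giving 5 + 1 = 6 stereoisomers in total.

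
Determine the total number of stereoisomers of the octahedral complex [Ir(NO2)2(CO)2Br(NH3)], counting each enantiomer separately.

8

The six octahedral sites form three mutually perpendicular trans pairs.
Working through the distinct placements yields 6 geometric isomers: NO2 trans, CO cis; NO2 cis, CO cis (3 arrangements, 2 chiral); NO2 trans, CO trans; NO2 cis, CO trans.
Of these, 2 lack any improper symmetry element and so occur as enantiomeric pairs, giving 6 + 2 = 8 stereoisomers in total.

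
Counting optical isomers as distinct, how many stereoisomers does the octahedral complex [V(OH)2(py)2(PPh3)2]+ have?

An octahedron has six vertices in three trans pairs; every non-trans pair is cis.
Systematic placement gives 5 geometric isomers: OH trans, py trans, PPh3 trans; OH trans, py cis, PPh3 cis; OH cis, py trans, PPh3 cis; OH cis, py cis, PPh3 cis (chiral); OH cis, py cis, PPh3 trans.
One of these lacks any improper symmetry element and so occurs as an enantiomeric pair, giving 5 + 1 = 6 stereoisomers in total.

6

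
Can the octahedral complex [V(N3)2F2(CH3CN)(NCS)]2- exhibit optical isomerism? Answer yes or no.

yes

The six octahedral sites form three mutually perpendicular trans pairs.
Systematic placement gives 6 geometric isomers: N3 cis, F cis (3 arrangements, 2 chiral); N3 trans, F cis; N3 cis, F trans; N3 trans, F trans.
Of these, 2 lack any improper symmetry element and so occur as enantiomeric pairs, giving 6 + 2 = 8 stereoisomers in total.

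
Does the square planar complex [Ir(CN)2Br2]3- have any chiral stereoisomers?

no

A square has two trans pairs of vertices; adjacent vertices are cis.
Systematic placement gives 2 geometric isomers: CN cis; CN trans.
Each arrangement has an internal mirror plane or centre of symmetry, so none is chiral.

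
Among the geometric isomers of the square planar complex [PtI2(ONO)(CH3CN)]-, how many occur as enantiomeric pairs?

In a square planar complex each vertex has one trans partner and two cis neighbours.
Working through the distinct placements yields 2 geometric isomers: I cis; I trans.
Each arrangement has an internal mirror plane or centre of symmetry, so none is chiral.

0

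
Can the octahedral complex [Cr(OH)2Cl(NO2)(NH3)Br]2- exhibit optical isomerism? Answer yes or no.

yes

The six octahedral sites form three mutually perpendicular trans pairs.
Placing the ligands in turn and identifying arrangements related by rotation or reflection leaves 9 distinct geometric isomers.
Of these, 6 lack any improper symmetry element and so occur as enantiomeric pairs, giving 9 + 6 = 15 stereoisomers in total.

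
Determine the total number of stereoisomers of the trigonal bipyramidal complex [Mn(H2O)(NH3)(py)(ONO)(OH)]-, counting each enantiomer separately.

In a trigonal bipyramid the two axial positions differ from the three equatorial ones.
Placing the ligands in turn and identifying arrangements related by rotation or reflection leaves 10 distinct geometric isomers.
Of these, 10 lack any improper symmetry element and so occur as enantiomeric pairs, giving 10 + 10 = 20 stereoisomers in total.

20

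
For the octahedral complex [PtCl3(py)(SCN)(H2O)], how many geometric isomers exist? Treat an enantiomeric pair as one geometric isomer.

The six octahedral sites form three mutually perpendicular trans pairs.
There are 4 geometric isomers: Cl mer (3 arrangements); Cl fac (chiral).

4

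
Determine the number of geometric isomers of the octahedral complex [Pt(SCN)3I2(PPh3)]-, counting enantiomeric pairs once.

3

An octahedron has six vertices in three trans pairs; every non-trans pair is cis.
The distinct arrangements are (3 in all): SCN mer, I trans; SCN mer, I cis; SCN fac, I cis.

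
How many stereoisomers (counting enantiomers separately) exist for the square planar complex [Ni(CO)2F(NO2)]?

A square has two trans pairs of vertices; adjacent vertices are cis.
The distinct arrangements are (2 in all): CO cis; CO trans.
Each arrangement has an internal mirror plane or centre of symmetry, so none is chiral.

2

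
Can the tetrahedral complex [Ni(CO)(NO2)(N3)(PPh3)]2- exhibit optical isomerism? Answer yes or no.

yes

All four vertices of a tetrahedron are equivalent and mutually adjacent, so cis/trans isomerism cannot arise.
Only one geometric arrangement is possible; it has no improper symmetry element, so it exists as a pair of enantiomers (2 stereoisomers).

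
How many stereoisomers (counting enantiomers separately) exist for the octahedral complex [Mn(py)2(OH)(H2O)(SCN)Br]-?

15

In an octahedral complex each vertex has one trans partner and four cis neighbours.
Systematic enumeration (placing each ligand type in turn and discarding arrangements equivalent by rotation or reflection) gives 9 geometric isomers.
Of these, 6 lack any improper symmetry element and so occur as enantiomeric pairs, giving 9 + 6 = 15 stereoisomers in total.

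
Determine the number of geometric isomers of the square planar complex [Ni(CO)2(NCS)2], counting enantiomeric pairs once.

2

In a square planar complex each vertex has one trans partner and two cis neighbours.
There are 2 geometric isomers: CO cis; CO trans.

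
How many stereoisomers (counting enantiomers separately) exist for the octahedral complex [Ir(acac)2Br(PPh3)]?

3

An octahedron has six vertices in three trans pairs; every non-trans pair is cis.
Each acac is bidentate and must span two cis positions.
There are 2 geometric isomers: Br and PPh3 mutually trans; Br and PPh3 mutually cis (chiral).
One of these lacks any improper symmetry element and so occurs as an enantiomeric pair, giving 2 + 1 = 3 stereoisomers in total.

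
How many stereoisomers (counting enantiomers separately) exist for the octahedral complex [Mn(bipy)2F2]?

Each bipy is bidentate and must span two cis positions.
Systematic placement gives 2 geometric isomers: F trans; F cis (chiral).
One of these lacks any improper symmetry element and so occurs as an enantiomeric pair, giving 2 + 1 = 3 stereoisomers in total.

3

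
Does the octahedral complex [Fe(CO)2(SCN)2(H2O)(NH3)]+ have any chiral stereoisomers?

yes

The six octahedral sites form three mutually perpendicular trans pairs.
There are 6 geometric isomers: CO trans, SCN trans; CO trans, SCN cis; CO cis, SCN trans; CO cis, SCN cis (3 arrangements, 2 chiral).
Of these, 2 lack any improper symmetry element and so occur as enantiomeric pairs, giving 6 + 2 = 8 stereoisomers in total.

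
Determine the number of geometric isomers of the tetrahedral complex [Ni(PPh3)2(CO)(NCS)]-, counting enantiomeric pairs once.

Only one geometric arrangement is possible.

1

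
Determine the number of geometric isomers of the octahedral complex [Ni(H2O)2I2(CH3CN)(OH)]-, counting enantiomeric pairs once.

An octahedron has six vertices in three trans pairs; every non-trans pair is cis.
The distinct arrangements are (6 in all): H2O cis, I cis (3 arrangements, 2 chiral); H2O cis, I trans; H2O trans, I cis; H2O trans, I trans.

6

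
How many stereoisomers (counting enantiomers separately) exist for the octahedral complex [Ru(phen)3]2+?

An octahedron has six vertices in three trans pairs; every non-trans pair is cis.
Each phen is bidentate and must span two cis positions.
Only one geometric arrangement is possible; it has no improper symmetry element, so it exists as a pair of enantiomers (2 stereoisomers).

2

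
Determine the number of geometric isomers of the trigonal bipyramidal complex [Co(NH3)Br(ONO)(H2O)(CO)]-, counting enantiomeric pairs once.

A trigonal bipyramid has two axial and three equatorial sites, which are chemically inequivalent.
Placing the ligands in turn and identifying arrangements related by rotation or reflection leaves 10 distinct geometric isomers.

10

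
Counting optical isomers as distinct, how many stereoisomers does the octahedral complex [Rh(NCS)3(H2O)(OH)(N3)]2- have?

An octahedron has six vertices in three trans pairs; every non-trans pair is cis.
The distinct arrangements are (4 in all): NCS mer (3 arrangements); NCS fac (chiral).
One of these lacks any improper symmetry element and so occurs as an enantiomeric pair, giving 4 + 1 = 5 stereoisomers in total.

5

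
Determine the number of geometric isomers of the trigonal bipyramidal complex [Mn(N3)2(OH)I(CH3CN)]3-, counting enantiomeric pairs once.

7

Systematic enumeration (placing each ligand type in turn and discarding arrangements equivalent by rotation or reflection) gives 7 geometric isomers.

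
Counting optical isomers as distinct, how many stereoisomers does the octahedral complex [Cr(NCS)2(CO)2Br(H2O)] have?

The six octahedral sites form three mutually perpendicular trans pairs.
There are 6 geometric isomers: NCS trans, CO cis; NCS cis, CO cis (3 arrangements, 2 chiral); NCS trans, CO trans; NCS cis, CO trans.
Of these, 2 lack any improper symmetry element and so occur as enantiomeric pairs, giving 6 + 2 = 8 stereoisomers in total.

8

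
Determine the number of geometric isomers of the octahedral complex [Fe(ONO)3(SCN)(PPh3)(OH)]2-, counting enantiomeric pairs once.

4

The distinct arrangements are (4 in all): ONO mer (3 arrangements); ONO fac (chiral).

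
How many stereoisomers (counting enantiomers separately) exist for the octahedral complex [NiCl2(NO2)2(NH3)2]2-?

6

An octahedron has six vertices in three trans pairs; every non-trans pair is cis.
Systematic placement gives 5 geometric isomers: Cl trans, NO2 trans, NH3 trans; Cl trans, NO2 cis, NH3 cis; Cl cis, NO2 trans, NH3 cis; Cl cis, NO2 cis, NH3 cis (chiral); Cl cis, NO2 cis, NH3 trans.
One of these lacks any improper symmetry element and so occurs as an enantiomeric pair, giving 5 + 1 = 6 stereoisomers in total.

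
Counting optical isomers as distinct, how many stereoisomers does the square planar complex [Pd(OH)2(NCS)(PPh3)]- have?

Working through the distinct placements yields 2 geometric isomers: OH cis; OH trans.
Each arrangement has an internal mirror plane or centre of symmetry, so none is chiral.

2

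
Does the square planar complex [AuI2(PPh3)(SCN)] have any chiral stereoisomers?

no

A square has two trans pairs of vertices; adjacent vertices are cis.
The distinct arrangements are (2 in all): I cis; I trans.
Each arrangement has an internal mirror plane or centre of symmetry, so none is chiral.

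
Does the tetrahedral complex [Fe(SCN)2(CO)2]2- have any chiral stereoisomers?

no

In a tetrahedral complex all four positions are equivalent and every pair of ligands is adjacent — there is no cis/trans distinction.
Only one geometric arrangement is possible.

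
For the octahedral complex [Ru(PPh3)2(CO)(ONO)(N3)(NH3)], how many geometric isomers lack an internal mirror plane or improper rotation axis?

6

An octahedron has six vertices in three trans pairs; every non-trans pair is cis.
Systematic enumeration (placing each ligand type in turn and discarding arrangements equivalent by rotation or reflection) gives 9 geometric isomers.
Of these, 6 lack any improper symmetry element and so occur as enantiomeric pairs, giving 9 + 6 = 15 stereoisomers in total.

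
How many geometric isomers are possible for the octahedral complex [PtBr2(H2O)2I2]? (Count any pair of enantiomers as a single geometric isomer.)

An octahedron has six vertices in three trans pairs; every non-trans pair is cis.
Working through the distinct placements yields 5 geometric isomers: Br trans, H2O trans, I trans; Br trans, H2O cis, I cis; Br cis, H2O cis, I trans; Br cis, H2O cis, I cis (chiral); Br cis, H2O trans, I cis.

5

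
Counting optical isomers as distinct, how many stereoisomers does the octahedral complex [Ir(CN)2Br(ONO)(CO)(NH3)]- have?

15

An octahedron has six vertices in three trans pairs; every non-trans pair is cis.
Placing the ligands in turn and identifying arrangements related by rotation or reflection leaves 9 distinct geometric isomers.
Of these, 6 lack any improper symmetry element and so occur as enantiomeric pairs, giving 9 + 6 = 15 stereoisomers in total.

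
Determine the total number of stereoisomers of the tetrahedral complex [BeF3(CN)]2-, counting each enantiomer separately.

All four vertices of a tetrahedron are equivalent and mutually adjacent, so cis/trans isomerism cannot arise.
Only one geometric arrangement is possible.

1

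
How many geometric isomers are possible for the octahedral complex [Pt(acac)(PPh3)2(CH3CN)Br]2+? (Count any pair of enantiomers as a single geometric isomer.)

An octahedron has six vertices in three trans pairs; every non-trans pair is cis.
Each acac is bidentate and must span two cis positions.
There are 4 geometric isomers: PPh3 cis (3 arrangements, 2 chiral); PPh3 trans.

4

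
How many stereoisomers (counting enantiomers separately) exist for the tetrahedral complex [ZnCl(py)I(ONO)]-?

Only one geometric arrangement is possible; it has no improper symmetry element, so it exists as a pair of enantiomers (2 stereoisomers).

2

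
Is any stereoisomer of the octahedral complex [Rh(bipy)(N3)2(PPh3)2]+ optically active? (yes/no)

In an octahedral complex each vertex has one trans partner and four cis neighbours.
Each bipy is bidentate and must span two cis positions.
Working through the distinct placements yields 3 geometric isomers: N3 trans, PPh3 cis; N3 cis, PPh3 cis (chiral); N3 cis, PPh3 trans.
One of these lacks any improper symmetry element and so occurs as an enantiomeric pair, giving 3 + 1 = 4 stereoisomers in total.

yes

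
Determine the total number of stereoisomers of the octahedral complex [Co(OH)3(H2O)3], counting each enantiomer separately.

2

The six octahedral sites form three mutually perpendicular trans pairs.
Systematic placement gives 2 geometric isomers: OH mer; OH fac.
Each arrangement has an internal mirror plane or centre of symmetry, so none is chiral.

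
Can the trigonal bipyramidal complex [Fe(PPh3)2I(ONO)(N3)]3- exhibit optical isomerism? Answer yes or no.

yes

In a trigonal bipyramid the two axial positions differ from the three equatorial ones.
Exhaustive case analysis gives 7 geometric isomers.
Of these, 3 lack any improper symmetry element and so occur as enantiomeric pairs, giving 7 + 3 = 10 stereoisomers in total.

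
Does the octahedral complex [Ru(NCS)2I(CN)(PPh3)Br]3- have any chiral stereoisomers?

Placing the ligands in turn and identifying arrangements related by rotation or reflection leaves 9 distinct geometric isomers.
Of these, 6 lack any improper symmetry element and so occur as enantiomeric pairs, giving 9 + 6 = 15 stereoisomers in total.

yes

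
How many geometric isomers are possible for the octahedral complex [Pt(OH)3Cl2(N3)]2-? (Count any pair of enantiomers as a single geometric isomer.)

The six octahedral sites form three mutually perpendicular trans pairs.
Working through the distinct placements yields 3 geometric isomers: OH mer, Cl trans; OH mer, Cl cis; OH fac, Cl cis.

3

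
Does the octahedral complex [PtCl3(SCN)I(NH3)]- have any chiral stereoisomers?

yes

The six octahedral sites form three mutually perpendicular trans pairs.
The distinct arrangements are (4 in all): Cl mer (3 arrangements); Cl fac (chiral).
One of these lacks any improper symmetry element and so occurs as an enantiomeric pair, giving 4 + 1 = 5 stereoisomers in total.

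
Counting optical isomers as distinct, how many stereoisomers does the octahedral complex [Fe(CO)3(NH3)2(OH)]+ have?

The six octahedral sites form three mutually perpendicular trans pairs.
The distinct arrangements are (3 in all): CO mer, NH3 cis; CO mer, NH3 trans; CO fac, NH3 cis.
Each arrangement has an internal mirror plane or centre of symmetry, so none is chiral.

3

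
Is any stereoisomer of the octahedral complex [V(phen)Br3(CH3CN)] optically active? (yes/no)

no

Each phen is bidentate and must span two cis positions.
Working through the distinct placements yields 2 geometric isomers: Br mer; Br fac.
Each arrangement has an internal mirror plane or centre of symmetry, so none is chiral.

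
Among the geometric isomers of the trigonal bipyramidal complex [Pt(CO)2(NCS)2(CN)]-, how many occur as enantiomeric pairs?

A trigonal bipyramid has two axial and three equatorial sites, which are chemically inequivalent.
Systematic enumeration (placing each ligand type in turn and discarding arrangements equivalent by rotation or reflection) gives 5 geometric isomers.
One of these lacks any improper symmetry element and so occurs as an enantiomeric pair, giving 5 + 1 = 6 stereoisomers in total.

1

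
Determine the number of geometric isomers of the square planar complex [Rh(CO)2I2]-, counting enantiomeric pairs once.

2

In a square planar complex each vertex has one trans partner and two cis neighbours.
The distinct arrangements are (2 in all): CO cis; CO trans.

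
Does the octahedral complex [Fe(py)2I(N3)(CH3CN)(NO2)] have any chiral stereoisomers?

yes

In an octahedral complex each vertex has one trans partner and four cis neighbours.
Systematic enumeration (placing each ligand type in turn and discarding arrangements equivalent by rotation or reflection) gives 9 geometric isomers.
Of these, 6 lack any improper symmetry element and so occur as enantiomeric pairs, giving 9 + 6 = 15 stereoisomers in total.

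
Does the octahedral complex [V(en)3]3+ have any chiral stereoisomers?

yes

An octahedron has six vertices in three trans pairs; every non-trans pair is cis.
Each en is bidentate and must span two cis positions.
Only one geometric arrangement is possible; it has no improper symmetry element, so it exists as a pair of enantiomers (2 stereoisomers).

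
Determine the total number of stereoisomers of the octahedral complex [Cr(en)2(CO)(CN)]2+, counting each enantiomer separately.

3

Each en is bidentate and must span two cis positions.
Working through the distinct placements yields 2 geometric isomers: CO and CN mutually trans; CO and CN mutually cis (chiral).
One of these lacks any improper symmetry element and so occurs as an enantiomeric pair, giving 2 + 1 = 3 stereoisomers in total.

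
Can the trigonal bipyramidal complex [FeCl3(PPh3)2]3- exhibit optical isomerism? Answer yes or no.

Working through the distinct placements yields 3 geometric isomers: PPh3 both equatorial; PPh3 one axial, one equatorial; PPh3 both axial.
Each arrangement has an internal mirror plane or centre of symmetry, so none is chiral.

no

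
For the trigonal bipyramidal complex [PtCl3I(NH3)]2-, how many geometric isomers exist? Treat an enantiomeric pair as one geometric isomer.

4

There are 4 geometric isomers: I equatorial, NH3 equatorial; I axial, NH3 equatorial; I equatorial, NH3 axial; I axial, NH3 axial.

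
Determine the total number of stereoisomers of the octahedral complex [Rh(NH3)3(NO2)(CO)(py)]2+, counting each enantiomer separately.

The six octahedral sites form three mutually perpendicular trans pairs.
There are 4 geometric isomers: NH3 mer (3 arrangements); NH3 fac (chiral).
One of these lacks any improper symmetry element and so occurs as an enantiomeric pair, giving 4 + 1 = 5 stereoisomers in total.

5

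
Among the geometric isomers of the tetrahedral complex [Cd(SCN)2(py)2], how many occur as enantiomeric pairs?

0

Only one geometric arrangement is possible.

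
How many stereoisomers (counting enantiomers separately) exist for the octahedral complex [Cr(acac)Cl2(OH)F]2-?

6

Each acac is bidentate and must span two cis positions.
The distinct arrangements are (4 in all): Cl trans; Cl cis (3 arrangements, 2 chiral).
Of these, 2 lack any improper symmetry element and so occur as enantiomeric pairs, giving 4 + 2 = 6 stereoisomers in total.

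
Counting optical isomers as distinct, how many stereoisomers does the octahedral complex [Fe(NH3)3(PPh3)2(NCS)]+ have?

The six octahedral sites form three mutually perpendicular trans pairs.
Systematic placement gives 3 geometric isomers: NH3 mer, PPh3 trans; NH3 fac, PPh3 cis; NH3 mer, PPh3 cis.
Each arrangement has an internal mirror plane or centre of symmetry, so none is chiral.

3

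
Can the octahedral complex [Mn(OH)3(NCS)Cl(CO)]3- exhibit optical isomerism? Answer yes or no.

Systematic placement gives 4 geometric isomers: OH mer (3 arrangements); OH fac (chiral).
One of these lacks any improper symmetry element and so occurs as an enantiomeric pair, giving 4 + 1 = 5 stereoisomers in total.

yes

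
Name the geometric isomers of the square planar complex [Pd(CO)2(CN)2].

cis and trans

There are 2 geometric isomers: CO cis; CO trans.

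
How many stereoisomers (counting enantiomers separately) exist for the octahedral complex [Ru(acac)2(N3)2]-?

3

An octahedron has six vertices in three trans pairs; every non-trans pair is cis.
Each acac is bidentate and must span two cis positions.
Working through the distinct placements yields 2 geometric isomers: N3 trans; N3 cis (chiral).
One of these lacks any improper symmetry element and so occurs as an enantiomeric pair, giving 2 + 1 = 3 stereoisomers in total.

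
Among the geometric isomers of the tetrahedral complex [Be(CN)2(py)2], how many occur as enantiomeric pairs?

In a tetrahedral complex all four positions are equivalent and every pair of ligands is adjacent — there is no cis/trans distinction.
Only one geometric arrangement is possible.

0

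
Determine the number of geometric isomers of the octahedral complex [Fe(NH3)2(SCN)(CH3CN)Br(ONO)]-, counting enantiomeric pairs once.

9

In an octahedral complex each vertex has one trans partner and four cis neighbours.
Systematic enumeration (placing each ligand type in turn and discarding arrangements equivalent by rotation or reflection) gives 9 geometric isomers.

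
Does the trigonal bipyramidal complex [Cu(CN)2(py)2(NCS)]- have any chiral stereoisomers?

In a trigonal bipyramid the two axial positions differ from the three equatorial ones.
Exhaustive case analysis gives 5 geometric isomers.
One of these lacks any improper symmetry element and so occurs as an enantiomeric pair, giving 5 + 1 = 6 stereoisomers in total.

yes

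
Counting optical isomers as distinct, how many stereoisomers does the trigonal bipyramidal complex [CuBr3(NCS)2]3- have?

3

A trigonal bipyramid has two axial and three equatorial sites, which are chemically inequivalent.
Systematic placement gives 3 geometric isomers: NCS both equatorial; NCS one axial, one equatorial; NCS both axial.
Each arrangement has an internal mirror plane or centre of symmetry, so none is chiral.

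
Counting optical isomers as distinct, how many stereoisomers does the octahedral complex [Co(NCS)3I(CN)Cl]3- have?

5

There are 4 geometric isomers: NCS mer (3 arrangements); NCS fac (chiral).
One of these lacks any improper symmetry element and so occurs as an enantiomeric pair, giving 4 + 1 = 5 stereoisomers in total.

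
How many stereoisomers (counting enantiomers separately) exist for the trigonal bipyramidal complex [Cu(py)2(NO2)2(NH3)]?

Systematic enumeration (placing each ligand type in turn and discarding arrangements equivalent by rotation or reflection) gives 5 geometric isomers.
One of these lacks any improper symmetry element and so occurs as an enantiomeric pair, giving 5 + 1 = 6 stereoisomers in total.

6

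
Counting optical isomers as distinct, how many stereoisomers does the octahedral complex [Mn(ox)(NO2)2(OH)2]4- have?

4

An octahedron has six vertices in three trans pairs; every non-trans pair is cis.
Each ox is bidentate and must span two cis positions.
Working through the distinct placements yields 3 geometric isomers: NO2 trans, OH cis; NO2 cis, OH cis (chiral); NO2 cis, OH trans.
One of these lacks any improper symmetry element and so occurs as an enantiomeric pair, giving 3 + 1 = 4 stereoisomers in total.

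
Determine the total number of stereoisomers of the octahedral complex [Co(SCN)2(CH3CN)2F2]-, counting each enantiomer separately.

6

The six octahedral sites form three mutually perpendicular trans pairs.
The distinct arrangements are (5 in all): SCN trans, CH3CN trans, F trans; SCN cis, CH3CN trans, F cis; SCN trans, CH3CN cis, F cis; SCN cis, CH3CN cis, F cis (chiral); SCN cis, CH3CN cis, F trans.
One of these lacks any improper symmetry element and so occurs as an enantiomeric pair, giving 5 + 1 = 6 stereoisomers in total.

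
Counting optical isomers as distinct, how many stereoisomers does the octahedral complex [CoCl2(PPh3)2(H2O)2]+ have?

6

In an octahedral complex each vertex has one trans partner and four cis neighbours.
Systematic placement gives 5 geometric isomers: Cl trans, PPh3 trans, H2O trans; Cl trans, PPh3 cis, H2O cis; Cl cis, PPh3 trans, H2O cis; Cl cis, PPh3 cis, H2O cis (chiral); Cl cis, PPh3 cis, H2O trans.
One of these lacks any improper symmetry element and so occurs as an enantiomeric pair, giving 5 + 1 = 6 stereoisomers in total.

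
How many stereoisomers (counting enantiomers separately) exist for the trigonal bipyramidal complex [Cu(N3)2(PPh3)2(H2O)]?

6

A trigonal bipyramid has two axial and three equatorial sites, which are chemically inequivalent.
Exhaustive case analysis gives 5 geometric isomers.
One of these lacks any improper symmetry element and so occurs as an enantiomeric pair, giving 5 + 1 = 6 stereoisomers in total.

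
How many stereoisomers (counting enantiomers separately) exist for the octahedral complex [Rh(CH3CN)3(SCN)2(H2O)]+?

3

An octahedron has six vertices in three trans pairs; every non-trans pair is cis.
The distinct arrangements are (3 in all): CH3CN mer, SCN trans; CH3CN mer, SCN cis; CH3CN fac, SCN cis.
Each arrangement has an internal mirror plane or centre of symmetry, so none is chiral.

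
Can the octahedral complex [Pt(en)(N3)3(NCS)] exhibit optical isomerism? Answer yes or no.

no

The six octahedral sites form three mutually perpendicular trans pairs.
Each en is bidentate and must span two cis positions.
There are 2 geometric isomers: N3 mer; N3 fac.
Each arrangement has an internal mirror plane or centre of symmetry, so none is chiral.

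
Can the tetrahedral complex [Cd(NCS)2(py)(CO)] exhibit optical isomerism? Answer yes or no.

All four vertices of a tetrahedron are equivalent and mutually adjacent, so cis/trans isomerism cannot arise.
Only one geometric arrangement is possible.

no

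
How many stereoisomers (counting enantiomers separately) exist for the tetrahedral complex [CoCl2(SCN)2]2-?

Only one geometric arrangement is possible.

1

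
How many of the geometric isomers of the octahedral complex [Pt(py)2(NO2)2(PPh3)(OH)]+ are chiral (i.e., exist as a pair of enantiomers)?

2

Working through the distinct placements yields 6 geometric isomers: py trans, NO2 trans; py cis, NO2 trans; py trans, NO2 cis; py cis, NO2 cis (3 arrangements, 2 chiral).
Of these, 2 lack any improper symmetry element and so occur as enantiomeric pairs, giving 6 + 2 = 8 stereoisomers in total.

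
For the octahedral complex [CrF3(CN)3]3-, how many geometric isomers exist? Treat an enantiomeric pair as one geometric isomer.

2

Systematic placement gives 2 geometric isomers: F mer; F fac.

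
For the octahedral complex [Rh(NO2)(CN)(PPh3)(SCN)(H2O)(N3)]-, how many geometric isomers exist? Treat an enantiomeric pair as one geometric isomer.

15

Placing the ligands in turn and identifying arrangements related by rotation or reflection leaves 15 distinct geometric isomers.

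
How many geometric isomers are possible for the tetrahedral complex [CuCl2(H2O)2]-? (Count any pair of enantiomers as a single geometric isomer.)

In a tetrahedral complex all four positions are equivalent and every pair of ligands is adjacent — there is no cis/trans distinction.
Only one geometric arrangement is possible.

1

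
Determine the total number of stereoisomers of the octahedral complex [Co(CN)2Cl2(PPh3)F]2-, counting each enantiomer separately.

In an octahedral complex each vertex has one trans partner and four cis neighbours.
The distinct arrangements are (6 in all): CN trans, Cl trans; CN trans, Cl cis; CN cis, Cl cis (3 arrangements, 2 chiral); CN cis, Cl trans.
Of these, 2 lack any improper symmetry element and so occur as enantiomeric pairs, giving 6 + 2 = 8 stereoisomers in total.

8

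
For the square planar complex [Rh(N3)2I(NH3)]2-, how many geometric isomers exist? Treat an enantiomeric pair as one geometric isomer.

2

In a square planar complex each vertex has one trans partner and two cis neighbours.
Working through the distinct placements yields 2 geometric isomers: N3 cis; N3 trans.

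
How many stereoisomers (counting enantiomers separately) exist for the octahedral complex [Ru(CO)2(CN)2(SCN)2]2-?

6

There are 5 geometric isomers: CO trans, CN trans, SCN trans; CO cis, CN trans, SCN cis; CO cis, CN cis, SCN trans; CO cis, CN cis, SCN cis (chiral); CO trans, CN cis, SCN cis.
One of these lacks any improper symmetry element and so occurs as an enantiomeric pair, giving 5 + 1 = 6 stereoisomers in total.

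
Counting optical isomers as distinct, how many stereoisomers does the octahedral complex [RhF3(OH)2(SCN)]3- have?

3

Working through the distinct placements yields 3 geometric isomers: F mer, OH cis; F mer, OH trans; F fac, OH cis.
Each arrangement has an internal mirror plane or centre of symmetry, so none is chiral.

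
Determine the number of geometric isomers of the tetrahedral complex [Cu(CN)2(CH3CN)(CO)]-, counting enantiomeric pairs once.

Only one geometric arrangement is possible.

1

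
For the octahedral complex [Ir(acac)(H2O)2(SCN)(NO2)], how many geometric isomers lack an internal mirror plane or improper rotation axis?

In an octahedral complex each vertex has one trans partner and four cis neighbours.
Each acac is bidentate and must span two cis positions.
Working through the distinct placements yields 4 geometric isomers: H2O trans; H2O cis (3 arrangements, 2 chiral).
Of these, 2 lack any improper symmetry element and so occur as enantiomeric pairs, giving 4 + 2 = 6 stereoisomers in total.

2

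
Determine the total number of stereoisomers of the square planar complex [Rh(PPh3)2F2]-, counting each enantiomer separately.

Systematic placement gives 2 geometric isomers: PPh3 cis; PPh3 trans.
Each arrangement has an internal mirror plane or centre of symmetry, so none is chiral.

2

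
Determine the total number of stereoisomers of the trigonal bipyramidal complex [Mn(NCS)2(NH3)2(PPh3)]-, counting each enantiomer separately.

6

Exhaustive case analysis gives 5 geometric isomers.
One of these lacks any improper symmetry element and so occurs as an enantiomeric pair, giving 5 + 1 = 6 stereoisomers in total.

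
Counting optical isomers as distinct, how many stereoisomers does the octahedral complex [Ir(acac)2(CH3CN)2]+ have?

3

In an octahedral complex each vertex has one trans partner and four cis neighbours.
Each acac is bidentate and must span two cis positions.
The distinct arrangements are (2 in all): CH3CN trans; CH3CN cis (chiral).
One of these lacks any improper symmetry element and so occurs as an enantiomeric pair, giving 2 + 1 = 3 stereoisomers in total.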